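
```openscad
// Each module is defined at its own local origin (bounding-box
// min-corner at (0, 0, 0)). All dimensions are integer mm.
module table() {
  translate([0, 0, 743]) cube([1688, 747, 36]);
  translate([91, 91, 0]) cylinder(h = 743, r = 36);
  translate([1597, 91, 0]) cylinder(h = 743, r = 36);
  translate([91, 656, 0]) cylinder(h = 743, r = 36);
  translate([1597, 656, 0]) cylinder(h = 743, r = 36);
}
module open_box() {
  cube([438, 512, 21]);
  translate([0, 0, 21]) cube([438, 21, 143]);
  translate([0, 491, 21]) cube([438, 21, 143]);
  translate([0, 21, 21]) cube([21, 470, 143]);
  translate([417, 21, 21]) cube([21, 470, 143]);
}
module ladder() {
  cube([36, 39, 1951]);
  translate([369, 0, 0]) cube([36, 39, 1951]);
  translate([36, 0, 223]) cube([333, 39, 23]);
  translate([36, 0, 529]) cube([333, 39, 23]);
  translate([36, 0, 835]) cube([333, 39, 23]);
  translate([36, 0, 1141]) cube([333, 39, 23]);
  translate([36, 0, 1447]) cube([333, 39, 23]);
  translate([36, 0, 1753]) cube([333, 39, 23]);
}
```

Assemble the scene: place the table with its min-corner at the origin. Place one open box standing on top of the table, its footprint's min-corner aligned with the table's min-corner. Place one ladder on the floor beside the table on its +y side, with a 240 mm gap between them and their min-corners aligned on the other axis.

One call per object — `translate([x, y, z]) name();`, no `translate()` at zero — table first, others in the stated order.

table();
translate([0, 0, 779]) open_box();
translate([0, 987, 0]) ladder();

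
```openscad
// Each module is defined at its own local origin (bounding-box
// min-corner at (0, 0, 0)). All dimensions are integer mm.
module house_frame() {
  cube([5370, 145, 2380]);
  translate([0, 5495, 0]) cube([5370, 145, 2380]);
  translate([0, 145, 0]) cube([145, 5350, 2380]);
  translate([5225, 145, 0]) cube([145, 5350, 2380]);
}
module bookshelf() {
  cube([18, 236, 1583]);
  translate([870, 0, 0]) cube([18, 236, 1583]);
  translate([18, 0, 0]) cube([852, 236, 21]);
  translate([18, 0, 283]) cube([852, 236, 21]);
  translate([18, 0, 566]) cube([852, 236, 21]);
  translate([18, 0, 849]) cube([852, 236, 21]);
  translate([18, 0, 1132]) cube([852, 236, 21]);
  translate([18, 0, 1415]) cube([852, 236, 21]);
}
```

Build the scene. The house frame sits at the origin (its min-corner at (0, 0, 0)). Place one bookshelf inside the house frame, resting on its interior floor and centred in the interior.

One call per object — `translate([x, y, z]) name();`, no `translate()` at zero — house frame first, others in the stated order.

house_frame();
translate([2241, 2702, 0]) bookshelf();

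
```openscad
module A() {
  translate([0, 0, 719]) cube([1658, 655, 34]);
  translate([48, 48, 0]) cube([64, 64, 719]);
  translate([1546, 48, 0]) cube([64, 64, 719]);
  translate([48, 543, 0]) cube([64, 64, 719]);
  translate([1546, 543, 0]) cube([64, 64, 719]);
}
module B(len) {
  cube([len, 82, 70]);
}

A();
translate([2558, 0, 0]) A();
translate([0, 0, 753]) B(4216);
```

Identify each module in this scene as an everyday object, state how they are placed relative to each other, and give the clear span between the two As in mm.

A is a table. B is a beam. A beam spans the tops of two tables. The clear span between the two tables is 900 mm.

Second table starts at x = 2558; first ends at x = 1658; clear span = 2558 − 1658 = 900 mm.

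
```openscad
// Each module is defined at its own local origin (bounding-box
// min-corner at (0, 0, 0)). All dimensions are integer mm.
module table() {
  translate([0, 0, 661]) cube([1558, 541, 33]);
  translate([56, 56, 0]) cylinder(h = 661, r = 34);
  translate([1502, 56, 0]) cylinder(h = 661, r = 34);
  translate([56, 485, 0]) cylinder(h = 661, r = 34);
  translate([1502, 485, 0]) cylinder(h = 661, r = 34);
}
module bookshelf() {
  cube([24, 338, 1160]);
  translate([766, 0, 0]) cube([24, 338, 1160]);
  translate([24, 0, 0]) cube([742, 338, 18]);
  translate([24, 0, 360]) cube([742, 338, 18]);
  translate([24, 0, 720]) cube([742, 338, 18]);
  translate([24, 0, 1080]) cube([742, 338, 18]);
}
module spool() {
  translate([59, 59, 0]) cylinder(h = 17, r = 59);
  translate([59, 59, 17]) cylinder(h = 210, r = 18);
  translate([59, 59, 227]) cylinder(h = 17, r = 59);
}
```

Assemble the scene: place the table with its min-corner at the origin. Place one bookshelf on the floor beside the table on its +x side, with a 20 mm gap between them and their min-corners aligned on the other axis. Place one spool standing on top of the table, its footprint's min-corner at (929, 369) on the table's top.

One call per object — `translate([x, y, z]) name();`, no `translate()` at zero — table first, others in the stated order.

table();
translate([1578, 0, 0]) bookshelf();
translate([929, 369, 694]) spool();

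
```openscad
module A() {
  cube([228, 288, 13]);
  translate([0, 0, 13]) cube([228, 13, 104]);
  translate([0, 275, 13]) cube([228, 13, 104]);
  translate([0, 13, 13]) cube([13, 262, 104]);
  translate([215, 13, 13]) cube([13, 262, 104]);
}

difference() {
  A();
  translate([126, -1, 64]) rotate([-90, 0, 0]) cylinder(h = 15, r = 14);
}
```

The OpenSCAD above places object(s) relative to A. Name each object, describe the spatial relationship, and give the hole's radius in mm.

The subtracted cylinder has r = 14 mm.

A is an open box. The open box has a circular hole through its front wall. The hole's radius is 14 mm.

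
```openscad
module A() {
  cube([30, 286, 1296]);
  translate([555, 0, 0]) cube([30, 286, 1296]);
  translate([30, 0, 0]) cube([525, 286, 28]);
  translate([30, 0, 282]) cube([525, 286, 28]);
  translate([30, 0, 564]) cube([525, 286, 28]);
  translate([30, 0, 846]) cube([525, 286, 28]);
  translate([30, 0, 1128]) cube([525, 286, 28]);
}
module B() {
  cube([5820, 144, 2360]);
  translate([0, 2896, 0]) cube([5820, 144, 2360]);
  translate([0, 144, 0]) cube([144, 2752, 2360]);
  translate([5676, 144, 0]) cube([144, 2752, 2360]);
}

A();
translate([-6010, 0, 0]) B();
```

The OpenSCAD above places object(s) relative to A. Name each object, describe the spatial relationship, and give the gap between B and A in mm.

The house frame's nearest face is 190 mm from the bookshelf's −x face.

A is a bookshelf. B is a house frame. The house frame is on the floor beside the bookshelf on its −x side. The gap between the house frame and the bookshelf is 190 mm.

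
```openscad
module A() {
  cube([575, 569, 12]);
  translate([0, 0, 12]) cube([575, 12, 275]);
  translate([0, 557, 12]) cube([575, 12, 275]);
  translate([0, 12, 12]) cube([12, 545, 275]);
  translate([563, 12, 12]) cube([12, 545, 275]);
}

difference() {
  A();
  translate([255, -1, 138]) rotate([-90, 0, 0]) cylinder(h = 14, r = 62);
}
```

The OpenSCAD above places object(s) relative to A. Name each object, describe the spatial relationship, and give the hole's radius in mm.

The subtracted cylinder has r = 62 mm.

A is an open box. The open box has a circular hole through its front wall. The hole's radius is 62 mm.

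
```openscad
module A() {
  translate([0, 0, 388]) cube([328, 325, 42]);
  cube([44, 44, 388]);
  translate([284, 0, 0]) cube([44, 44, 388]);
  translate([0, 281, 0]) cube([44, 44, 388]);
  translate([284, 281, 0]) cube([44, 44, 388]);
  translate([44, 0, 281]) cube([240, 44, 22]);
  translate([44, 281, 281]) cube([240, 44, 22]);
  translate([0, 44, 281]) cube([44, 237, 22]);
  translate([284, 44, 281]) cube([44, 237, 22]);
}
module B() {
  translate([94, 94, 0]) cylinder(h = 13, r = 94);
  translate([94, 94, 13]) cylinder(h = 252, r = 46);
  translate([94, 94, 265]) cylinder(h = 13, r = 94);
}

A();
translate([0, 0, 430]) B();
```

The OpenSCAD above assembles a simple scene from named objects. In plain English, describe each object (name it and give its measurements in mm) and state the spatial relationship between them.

A is a four-legged stool. The seat is 328×325 mm, 42 mm thick, top at z = 430 mm. It stands on four square legs, each 44×44 mm in cross-section, from z = 0 to the seat underside, each flush with a corner of the seat. Four stretchers, 44 mm wide and 22 mm tall, connect adjacent legs with their undersides at z = 281 mm, each running between the inner faces of the legs it joins and aligned with the legs' outer faces on the other axis.

B is a spool: two coaxial disc flanges of radius 94 mm and thickness 13 mm, joined by a core cylinder of radius 46 mm and height 252 mm. The lower flange rests on z = 0 and the three cylinders share a vertical axis.

The spool is on top of the stool.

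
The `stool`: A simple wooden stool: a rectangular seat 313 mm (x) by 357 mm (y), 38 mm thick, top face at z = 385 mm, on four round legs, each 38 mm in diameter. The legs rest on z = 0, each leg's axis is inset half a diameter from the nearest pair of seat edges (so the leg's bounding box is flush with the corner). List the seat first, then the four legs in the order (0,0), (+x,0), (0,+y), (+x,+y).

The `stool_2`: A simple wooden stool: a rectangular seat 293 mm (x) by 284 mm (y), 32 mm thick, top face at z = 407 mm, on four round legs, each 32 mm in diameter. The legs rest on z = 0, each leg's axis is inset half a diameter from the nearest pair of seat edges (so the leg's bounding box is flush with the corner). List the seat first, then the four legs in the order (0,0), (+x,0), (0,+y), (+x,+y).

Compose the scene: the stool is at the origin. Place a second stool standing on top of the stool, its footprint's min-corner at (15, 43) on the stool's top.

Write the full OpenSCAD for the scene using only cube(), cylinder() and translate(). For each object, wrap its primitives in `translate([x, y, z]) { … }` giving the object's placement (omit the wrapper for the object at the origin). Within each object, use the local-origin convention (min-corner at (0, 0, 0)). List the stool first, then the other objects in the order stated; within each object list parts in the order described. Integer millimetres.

translate([0, 0, 347]) cube([313, 357, 38]);
translate([19, 19, 0]) cylinder(h = 347, r = 19);
translate([294, 19, 0]) cylinder(h = 347, r = 19);
translate([19, 338, 0]) cylinder(h = 347, r = 19);
translate([294, 338, 0]) cylinder(h = 347, r = 19);
translate([15, 43, 385]) {
  translate([0, 0, 375]) cube([293, 284, 32]);
  translate([16, 16, 0]) cylinder(h = 375, r = 16);
  translate([277, 16, 0]) cylinder(h = 375, r = 16);
  translate([16, 268, 0]) cylinder(h = 375, r = 16);
  translate([277, 268, 0]) cylinder(h = 375, r = 16);
}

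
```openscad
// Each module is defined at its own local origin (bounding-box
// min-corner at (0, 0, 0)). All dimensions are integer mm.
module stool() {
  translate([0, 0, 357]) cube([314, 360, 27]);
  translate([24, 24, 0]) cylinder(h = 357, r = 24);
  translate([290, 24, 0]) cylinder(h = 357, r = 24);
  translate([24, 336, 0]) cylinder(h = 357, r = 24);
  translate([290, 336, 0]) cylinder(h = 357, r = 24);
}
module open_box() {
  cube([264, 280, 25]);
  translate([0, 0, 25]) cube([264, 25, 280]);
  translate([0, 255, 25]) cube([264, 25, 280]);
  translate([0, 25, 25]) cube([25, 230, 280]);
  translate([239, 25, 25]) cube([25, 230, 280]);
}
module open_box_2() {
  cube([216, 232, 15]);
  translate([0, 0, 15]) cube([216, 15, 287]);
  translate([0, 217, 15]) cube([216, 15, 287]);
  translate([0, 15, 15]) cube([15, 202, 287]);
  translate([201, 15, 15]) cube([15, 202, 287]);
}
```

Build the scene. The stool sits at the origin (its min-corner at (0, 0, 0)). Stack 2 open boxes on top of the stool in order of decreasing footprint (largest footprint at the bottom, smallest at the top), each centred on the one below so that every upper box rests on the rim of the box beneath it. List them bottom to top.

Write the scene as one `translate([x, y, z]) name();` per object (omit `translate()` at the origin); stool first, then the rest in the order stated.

stool();
translate([25, 40, 384]) open_box();
translate([49, 64, 689]) open_box_2();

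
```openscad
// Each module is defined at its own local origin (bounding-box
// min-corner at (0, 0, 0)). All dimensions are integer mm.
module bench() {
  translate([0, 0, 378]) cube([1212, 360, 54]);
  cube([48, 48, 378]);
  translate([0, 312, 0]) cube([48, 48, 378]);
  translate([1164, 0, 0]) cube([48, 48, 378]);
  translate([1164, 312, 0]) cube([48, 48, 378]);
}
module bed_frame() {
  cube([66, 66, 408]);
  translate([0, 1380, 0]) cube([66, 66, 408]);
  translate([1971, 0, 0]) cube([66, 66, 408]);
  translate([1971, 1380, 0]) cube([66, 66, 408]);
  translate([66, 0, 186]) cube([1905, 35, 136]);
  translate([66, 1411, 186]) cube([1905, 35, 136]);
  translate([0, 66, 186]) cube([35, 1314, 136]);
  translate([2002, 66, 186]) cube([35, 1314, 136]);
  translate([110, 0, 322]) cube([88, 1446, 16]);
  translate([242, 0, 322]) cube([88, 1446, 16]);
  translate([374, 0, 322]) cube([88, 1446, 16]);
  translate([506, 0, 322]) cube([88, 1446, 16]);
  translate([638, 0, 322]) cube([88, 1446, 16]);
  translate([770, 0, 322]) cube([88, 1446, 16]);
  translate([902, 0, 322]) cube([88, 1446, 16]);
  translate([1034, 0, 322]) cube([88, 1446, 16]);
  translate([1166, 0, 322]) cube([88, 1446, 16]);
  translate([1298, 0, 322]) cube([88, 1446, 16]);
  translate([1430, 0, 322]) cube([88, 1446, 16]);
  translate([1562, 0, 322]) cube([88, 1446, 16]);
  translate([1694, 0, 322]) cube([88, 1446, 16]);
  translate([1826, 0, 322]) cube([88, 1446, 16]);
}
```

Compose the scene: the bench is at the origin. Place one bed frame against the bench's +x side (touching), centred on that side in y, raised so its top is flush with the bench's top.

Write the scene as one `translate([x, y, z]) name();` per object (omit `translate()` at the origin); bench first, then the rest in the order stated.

bench();
translate([1212, -543, 24]) bed_frame();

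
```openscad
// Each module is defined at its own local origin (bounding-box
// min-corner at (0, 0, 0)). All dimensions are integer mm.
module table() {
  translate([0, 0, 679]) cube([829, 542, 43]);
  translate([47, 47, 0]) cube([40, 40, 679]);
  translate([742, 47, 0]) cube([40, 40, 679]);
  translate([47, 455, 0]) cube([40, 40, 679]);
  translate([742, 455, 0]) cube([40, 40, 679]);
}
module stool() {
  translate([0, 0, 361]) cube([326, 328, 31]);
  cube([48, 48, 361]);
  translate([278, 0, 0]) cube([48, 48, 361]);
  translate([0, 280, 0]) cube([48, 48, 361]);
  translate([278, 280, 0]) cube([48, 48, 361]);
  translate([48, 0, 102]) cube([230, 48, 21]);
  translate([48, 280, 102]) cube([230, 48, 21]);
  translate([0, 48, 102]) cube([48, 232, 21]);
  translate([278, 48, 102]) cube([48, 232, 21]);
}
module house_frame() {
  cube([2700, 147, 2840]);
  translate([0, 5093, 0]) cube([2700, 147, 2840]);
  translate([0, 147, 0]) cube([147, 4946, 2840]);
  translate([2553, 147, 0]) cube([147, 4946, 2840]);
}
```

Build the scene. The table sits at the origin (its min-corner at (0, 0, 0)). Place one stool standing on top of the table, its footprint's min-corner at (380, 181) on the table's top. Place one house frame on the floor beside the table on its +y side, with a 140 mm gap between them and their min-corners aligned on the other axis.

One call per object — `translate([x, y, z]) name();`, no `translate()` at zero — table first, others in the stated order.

table();
translate([380, 181, 722]) stool();
translate([0, 682, 0]) house_frame();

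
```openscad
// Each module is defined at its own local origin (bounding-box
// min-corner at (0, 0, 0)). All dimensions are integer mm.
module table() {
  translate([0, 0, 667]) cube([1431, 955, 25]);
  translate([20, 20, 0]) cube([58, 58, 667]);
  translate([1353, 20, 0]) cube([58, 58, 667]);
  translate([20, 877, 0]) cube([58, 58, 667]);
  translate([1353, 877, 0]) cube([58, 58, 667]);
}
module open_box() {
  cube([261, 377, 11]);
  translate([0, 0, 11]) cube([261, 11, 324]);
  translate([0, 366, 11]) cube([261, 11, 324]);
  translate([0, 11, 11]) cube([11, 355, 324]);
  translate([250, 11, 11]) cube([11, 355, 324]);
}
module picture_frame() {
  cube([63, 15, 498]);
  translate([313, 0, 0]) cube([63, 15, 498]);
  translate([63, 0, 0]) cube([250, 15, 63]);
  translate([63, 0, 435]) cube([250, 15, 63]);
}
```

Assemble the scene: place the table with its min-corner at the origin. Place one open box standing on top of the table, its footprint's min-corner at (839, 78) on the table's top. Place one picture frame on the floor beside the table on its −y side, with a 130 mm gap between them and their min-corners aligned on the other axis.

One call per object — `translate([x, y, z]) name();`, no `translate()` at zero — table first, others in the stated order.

table();
translate([839, 78, 692]) open_box();
translate([0, -145, 0]) picture_frame();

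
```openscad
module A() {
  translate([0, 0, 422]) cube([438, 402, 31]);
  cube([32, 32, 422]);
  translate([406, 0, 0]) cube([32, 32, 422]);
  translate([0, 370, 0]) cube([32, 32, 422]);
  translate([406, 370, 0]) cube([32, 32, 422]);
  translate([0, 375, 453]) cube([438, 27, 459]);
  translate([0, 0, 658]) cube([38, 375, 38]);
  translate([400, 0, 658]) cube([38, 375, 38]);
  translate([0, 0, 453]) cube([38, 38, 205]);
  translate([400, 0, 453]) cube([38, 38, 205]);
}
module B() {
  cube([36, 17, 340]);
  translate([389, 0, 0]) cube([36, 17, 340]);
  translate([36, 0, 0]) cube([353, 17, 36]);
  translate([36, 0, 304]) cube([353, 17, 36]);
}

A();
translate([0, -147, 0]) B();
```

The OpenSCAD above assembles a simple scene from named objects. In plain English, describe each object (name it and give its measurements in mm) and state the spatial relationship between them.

A is a chair. The seat is a 438×402×31 mm slab with its top at z = 453 mm, on four 32×32 mm corner legs (flush with the seat edges, standing on z = 0). A flat backrest 27 mm thick, 459 mm tall, spans the full seat width and rises from the seat top along its +y edge, rear face flush with the rear of the seat. Two armrests of 38×38 mm section run along each side from the seat's front edge to the front of the backrest, top faces 243 mm above the seat top and outer faces flush with the seat's x-edges; a 38×38 mm post under the front of each armrest stands on the seat at the front corner.

B is a picture frame with a 353×268 mm rectangular opening (x by z) and a uniform 36 mm border on every side. Frame depth is 17 mm along y. It is built from two vertical stiles running the full outside height and two horizontal rails spanning the gap between the stiles.

The picture frame is on the floor beside the chair on its −y side.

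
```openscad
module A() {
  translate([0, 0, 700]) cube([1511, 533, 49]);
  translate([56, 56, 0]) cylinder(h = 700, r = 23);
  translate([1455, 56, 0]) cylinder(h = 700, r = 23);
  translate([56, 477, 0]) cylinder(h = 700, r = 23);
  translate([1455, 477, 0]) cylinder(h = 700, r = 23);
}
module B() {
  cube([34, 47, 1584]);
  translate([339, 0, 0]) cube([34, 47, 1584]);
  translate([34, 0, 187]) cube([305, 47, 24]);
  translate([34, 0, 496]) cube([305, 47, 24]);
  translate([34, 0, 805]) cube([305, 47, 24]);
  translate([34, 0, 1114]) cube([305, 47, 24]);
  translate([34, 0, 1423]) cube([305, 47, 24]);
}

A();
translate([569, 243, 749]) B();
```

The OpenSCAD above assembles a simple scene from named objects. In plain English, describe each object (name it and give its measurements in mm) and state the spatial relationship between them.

A is a table: top 1511 mm (x) × 533 mm (y), 49 mm thick, upper face at z = 749 mm, on four round legs of 46 mm diameter, each leg's bounding box inset 33 mm from the nearest pair of top edges, running from z = 0 to the bottom of the top.

B is a straight ladder. Two 34×47 mm vertical rails, 1584 mm tall, stand 373 mm apart (outside-to-outside) with their front faces coplanar on the −y side. 5 rungs, each 47 mm deep and 24 mm tall, span between the inner faces of the rails, front faces flush with the rails. The lowest rung's underside is at z = 187 mm and rungs are spaced 309 mm apart (underside to underside).

The ladder is on top of the table, centred.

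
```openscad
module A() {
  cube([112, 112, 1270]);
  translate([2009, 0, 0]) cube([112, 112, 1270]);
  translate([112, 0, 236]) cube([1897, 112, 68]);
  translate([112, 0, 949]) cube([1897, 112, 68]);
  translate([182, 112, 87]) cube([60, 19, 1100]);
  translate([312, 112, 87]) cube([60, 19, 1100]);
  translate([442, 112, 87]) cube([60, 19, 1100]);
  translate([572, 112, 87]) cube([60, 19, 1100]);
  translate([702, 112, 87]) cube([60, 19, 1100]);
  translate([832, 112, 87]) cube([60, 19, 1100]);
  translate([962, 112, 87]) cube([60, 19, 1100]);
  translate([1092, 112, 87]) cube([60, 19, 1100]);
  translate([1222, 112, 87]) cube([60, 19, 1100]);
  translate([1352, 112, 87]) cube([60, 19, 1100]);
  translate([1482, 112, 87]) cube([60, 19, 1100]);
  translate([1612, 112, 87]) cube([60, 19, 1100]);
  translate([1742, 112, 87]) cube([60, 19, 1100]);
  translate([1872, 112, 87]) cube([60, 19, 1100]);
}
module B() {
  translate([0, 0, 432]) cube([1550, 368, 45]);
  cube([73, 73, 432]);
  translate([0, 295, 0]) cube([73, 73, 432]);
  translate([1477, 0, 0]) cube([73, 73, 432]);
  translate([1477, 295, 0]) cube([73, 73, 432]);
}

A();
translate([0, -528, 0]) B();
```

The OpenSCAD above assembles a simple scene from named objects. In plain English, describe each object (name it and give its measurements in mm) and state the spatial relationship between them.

A is a fence section. Two 112×112 mm posts, 1270 mm tall, stand on the floor with a clear span of 1897 mm between their inner faces. Two horizontal rails of 112×68 mm section span the gap between the posts with their undersides at z = 236 mm and z = 949 mm, flush with the posts' −y face. 14 pickets, each 60 mm wide, 19 mm thick and 1100 mm tall, are fixed to the +y face of the rails with their bottoms at z = 87 mm, evenly spaced across the span with equal gaps (rounded down to the nearest mm) at the −x end and between each pair — any rounding remainder accumulates at the +x end.

B is a long wooden bench with a 1550 mm (x) × 368 mm (y) seat, 45 mm thick, its top surface 477 mm above the floor. Four 73 mm square legs at the seat corners, flush with the edges, run from z = 0 to the seat underside.

The bench is on the floor beside the fence section on its −y side.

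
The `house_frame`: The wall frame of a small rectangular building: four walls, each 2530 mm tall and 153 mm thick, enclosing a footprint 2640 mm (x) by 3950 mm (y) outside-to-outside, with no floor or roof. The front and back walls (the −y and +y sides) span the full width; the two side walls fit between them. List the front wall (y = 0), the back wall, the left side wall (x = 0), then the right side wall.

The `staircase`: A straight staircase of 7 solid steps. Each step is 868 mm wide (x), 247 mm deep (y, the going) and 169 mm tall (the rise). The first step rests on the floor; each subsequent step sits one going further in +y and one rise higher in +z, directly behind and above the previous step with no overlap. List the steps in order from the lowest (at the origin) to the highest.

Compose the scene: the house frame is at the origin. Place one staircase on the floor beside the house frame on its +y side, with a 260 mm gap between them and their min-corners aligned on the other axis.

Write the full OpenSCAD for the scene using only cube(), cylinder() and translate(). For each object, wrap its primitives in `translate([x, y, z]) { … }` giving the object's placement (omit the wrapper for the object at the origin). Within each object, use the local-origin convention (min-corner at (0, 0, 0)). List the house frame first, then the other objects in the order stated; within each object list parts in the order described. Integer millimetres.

cube([2640, 153, 2530]);
translate([0, 3797, 0]) cube([2640, 153, 2530]);
translate([0, 153, 0]) cube([153, 3644, 2530]);
translate([2487, 153, 0]) cube([153, 3644, 2530]);
translate([0, 4210, 0]) {
  cube([868, 247, 169]);
  translate([0, 247, 169]) cube([868, 247, 169]);
  translate([0, 494, 338]) cube([868, 247, 169]);
  translate([0, 741, 507]) cube([868, 247, 169]);
  translate([0, 988, 676]) cube([868, 247, 169]);
  translate([0, 1235, 845]) cube([868, 247, 169]);
  translate([0, 1482, 1014]) cube([868, 247, 169]);
}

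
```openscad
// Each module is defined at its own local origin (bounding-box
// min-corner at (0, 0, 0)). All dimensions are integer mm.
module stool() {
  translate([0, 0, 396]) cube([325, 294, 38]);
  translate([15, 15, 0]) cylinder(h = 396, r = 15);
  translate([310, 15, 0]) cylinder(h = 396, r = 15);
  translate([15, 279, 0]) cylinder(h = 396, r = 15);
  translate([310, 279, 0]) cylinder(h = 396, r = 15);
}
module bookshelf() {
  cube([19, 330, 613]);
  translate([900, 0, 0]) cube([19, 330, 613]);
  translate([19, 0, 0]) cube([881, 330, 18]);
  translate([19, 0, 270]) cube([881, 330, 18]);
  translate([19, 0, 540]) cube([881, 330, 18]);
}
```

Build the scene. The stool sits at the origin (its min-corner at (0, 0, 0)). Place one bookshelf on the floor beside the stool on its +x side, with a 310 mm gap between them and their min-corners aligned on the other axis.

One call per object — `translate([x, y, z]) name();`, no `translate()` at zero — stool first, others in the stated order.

stool();
translate([635, 0, 0]) bookshelf();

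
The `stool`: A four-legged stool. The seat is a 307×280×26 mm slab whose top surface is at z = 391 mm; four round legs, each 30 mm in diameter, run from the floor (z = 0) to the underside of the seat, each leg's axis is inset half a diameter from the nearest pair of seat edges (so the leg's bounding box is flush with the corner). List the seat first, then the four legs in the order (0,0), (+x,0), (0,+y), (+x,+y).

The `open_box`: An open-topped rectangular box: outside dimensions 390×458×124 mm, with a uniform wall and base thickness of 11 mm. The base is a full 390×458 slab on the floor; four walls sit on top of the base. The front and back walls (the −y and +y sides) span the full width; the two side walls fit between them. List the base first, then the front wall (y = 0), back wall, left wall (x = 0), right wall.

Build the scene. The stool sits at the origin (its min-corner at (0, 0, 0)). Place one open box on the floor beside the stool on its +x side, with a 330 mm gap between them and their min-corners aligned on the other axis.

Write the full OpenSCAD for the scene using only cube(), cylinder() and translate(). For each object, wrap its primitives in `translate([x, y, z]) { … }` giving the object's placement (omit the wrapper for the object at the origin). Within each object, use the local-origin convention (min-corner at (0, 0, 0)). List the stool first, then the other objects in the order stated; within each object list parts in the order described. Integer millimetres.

translate([0, 0, 365]) cube([307, 280, 26]);
translate([15, 15, 0]) cylinder(h = 365, r = 15);
translate([292, 15, 0]) cylinder(h = 365, r = 15);
translate([15, 265, 0]) cylinder(h = 365, r = 15);
translate([292, 265, 0]) cylinder(h = 365, r = 15);
translate([637, 0, 0]) {
  cube([390, 458, 11]);
  translate([0, 0, 11]) cube([390, 11, 113]);
  translate([0, 447, 11]) cube([390, 11, 113]);
  translate([0, 11, 11]) cube([11, 436, 113]);
  translate([379, 11, 11]) cube([11, 436, 113]);
}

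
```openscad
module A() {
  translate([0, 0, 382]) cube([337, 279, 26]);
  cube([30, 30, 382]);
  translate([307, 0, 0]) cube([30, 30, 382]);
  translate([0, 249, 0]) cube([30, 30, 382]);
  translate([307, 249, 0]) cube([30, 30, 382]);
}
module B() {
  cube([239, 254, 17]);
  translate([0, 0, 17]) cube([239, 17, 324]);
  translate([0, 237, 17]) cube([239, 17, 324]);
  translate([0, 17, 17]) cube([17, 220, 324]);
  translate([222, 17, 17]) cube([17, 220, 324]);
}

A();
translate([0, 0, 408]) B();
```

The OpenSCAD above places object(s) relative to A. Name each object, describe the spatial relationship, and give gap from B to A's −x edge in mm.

A is a stool. B is an open box. The open box is on top of the stool. The gap from the open box to the stool's −x edge is 0 mm.

The open box's min-x is at 0; the stool's min-x is 0; gap = 0 mm.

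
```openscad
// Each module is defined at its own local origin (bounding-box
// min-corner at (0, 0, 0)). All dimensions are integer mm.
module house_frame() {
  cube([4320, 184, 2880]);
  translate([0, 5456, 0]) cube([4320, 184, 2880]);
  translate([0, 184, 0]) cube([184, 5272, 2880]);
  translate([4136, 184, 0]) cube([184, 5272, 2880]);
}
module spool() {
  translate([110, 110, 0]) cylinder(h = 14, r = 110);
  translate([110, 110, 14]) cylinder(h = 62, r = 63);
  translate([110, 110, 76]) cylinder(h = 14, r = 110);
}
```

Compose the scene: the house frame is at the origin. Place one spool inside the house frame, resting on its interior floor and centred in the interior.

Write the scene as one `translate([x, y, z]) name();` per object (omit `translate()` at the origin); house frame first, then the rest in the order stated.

house_frame();
translate([2050, 2710, 0]) spool();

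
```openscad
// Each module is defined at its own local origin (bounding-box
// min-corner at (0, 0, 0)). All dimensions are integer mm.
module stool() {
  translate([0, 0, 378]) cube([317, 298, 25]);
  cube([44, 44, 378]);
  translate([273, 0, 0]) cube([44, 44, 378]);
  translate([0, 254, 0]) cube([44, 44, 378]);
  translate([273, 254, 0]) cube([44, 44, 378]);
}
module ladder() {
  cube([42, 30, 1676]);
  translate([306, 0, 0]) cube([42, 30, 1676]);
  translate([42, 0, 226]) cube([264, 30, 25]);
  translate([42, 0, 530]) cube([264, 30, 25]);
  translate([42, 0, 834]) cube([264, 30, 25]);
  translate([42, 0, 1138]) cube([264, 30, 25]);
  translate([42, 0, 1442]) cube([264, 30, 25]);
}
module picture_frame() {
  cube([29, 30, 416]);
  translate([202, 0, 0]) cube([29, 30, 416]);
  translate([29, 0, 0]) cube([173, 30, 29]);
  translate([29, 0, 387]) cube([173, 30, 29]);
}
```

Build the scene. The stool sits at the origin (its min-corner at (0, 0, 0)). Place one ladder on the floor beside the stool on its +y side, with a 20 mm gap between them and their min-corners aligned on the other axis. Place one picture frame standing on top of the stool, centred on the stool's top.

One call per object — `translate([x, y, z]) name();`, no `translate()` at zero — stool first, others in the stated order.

stool();
translate([0, 318, 0]) ladder();
translate([43, 134, 403]) picture_frame();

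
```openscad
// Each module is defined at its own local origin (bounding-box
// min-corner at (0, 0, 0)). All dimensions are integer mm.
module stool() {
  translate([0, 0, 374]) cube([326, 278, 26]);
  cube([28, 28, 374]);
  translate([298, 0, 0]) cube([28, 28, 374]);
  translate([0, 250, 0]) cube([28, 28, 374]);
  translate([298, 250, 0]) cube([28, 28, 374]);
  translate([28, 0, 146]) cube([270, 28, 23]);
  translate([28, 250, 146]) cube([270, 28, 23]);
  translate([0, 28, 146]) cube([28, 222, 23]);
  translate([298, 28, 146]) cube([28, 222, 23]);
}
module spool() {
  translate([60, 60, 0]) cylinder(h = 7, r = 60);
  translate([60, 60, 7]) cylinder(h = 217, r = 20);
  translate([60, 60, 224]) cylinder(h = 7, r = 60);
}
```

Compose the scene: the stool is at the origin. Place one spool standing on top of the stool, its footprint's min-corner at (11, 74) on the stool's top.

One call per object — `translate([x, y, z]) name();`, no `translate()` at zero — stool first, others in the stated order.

stool();
translate([11, 74, 400]) spool();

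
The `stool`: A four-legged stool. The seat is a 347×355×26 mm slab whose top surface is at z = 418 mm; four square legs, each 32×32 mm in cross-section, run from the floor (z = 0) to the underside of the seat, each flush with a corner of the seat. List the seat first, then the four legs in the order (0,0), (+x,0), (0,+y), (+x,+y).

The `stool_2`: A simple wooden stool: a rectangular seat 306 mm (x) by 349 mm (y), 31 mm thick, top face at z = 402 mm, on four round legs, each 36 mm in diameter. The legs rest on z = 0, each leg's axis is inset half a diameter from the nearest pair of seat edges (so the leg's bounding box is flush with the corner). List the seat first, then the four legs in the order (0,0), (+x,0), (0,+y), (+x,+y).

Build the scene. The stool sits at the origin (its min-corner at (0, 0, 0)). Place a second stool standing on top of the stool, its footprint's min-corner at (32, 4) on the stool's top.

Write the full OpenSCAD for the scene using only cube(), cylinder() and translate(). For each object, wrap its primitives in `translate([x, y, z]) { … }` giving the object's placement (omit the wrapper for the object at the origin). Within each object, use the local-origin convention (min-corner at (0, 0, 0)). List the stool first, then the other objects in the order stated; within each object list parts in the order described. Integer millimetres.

translate([0, 0, 392]) cube([347, 355, 26]);
cube([32, 32, 392]);
translate([315, 0, 0]) cube([32, 32, 392]);
translate([0, 323, 0]) cube([32, 32, 392]);
translate([315, 323, 0]) cube([32, 32, 392]);
translate([32, 4, 418]) {
  translate([0, 0, 371]) cube([306, 349, 31]);
  translate([18, 18, 0]) cylinder(h = 371, r = 18);
  translate([288, 18, 0]) cylinder(h = 371, r = 18);
  translate([18, 331, 0]) cylinder(h = 371, r = 18);
  translate([288, 331, 0]) cylinder(h = 371, r = 18);
}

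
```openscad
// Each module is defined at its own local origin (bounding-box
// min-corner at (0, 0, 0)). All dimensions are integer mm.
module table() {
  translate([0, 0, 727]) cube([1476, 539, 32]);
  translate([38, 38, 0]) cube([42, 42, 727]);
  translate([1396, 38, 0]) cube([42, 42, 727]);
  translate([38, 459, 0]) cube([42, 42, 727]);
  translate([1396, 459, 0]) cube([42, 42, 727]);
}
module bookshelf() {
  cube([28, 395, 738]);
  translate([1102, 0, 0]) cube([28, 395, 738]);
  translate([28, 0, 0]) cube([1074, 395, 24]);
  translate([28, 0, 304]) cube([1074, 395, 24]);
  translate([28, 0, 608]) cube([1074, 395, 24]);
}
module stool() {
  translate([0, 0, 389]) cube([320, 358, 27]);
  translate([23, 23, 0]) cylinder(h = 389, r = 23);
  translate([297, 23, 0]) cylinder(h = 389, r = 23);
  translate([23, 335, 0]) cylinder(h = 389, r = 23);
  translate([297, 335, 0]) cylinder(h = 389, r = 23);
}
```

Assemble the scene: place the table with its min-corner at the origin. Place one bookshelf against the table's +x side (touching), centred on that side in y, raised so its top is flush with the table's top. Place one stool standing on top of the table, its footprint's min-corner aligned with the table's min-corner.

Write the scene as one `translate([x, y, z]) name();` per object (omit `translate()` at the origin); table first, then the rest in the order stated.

table();
translate([1476, 72, 21]) bookshelf();
translate([0, 0, 759]) stool();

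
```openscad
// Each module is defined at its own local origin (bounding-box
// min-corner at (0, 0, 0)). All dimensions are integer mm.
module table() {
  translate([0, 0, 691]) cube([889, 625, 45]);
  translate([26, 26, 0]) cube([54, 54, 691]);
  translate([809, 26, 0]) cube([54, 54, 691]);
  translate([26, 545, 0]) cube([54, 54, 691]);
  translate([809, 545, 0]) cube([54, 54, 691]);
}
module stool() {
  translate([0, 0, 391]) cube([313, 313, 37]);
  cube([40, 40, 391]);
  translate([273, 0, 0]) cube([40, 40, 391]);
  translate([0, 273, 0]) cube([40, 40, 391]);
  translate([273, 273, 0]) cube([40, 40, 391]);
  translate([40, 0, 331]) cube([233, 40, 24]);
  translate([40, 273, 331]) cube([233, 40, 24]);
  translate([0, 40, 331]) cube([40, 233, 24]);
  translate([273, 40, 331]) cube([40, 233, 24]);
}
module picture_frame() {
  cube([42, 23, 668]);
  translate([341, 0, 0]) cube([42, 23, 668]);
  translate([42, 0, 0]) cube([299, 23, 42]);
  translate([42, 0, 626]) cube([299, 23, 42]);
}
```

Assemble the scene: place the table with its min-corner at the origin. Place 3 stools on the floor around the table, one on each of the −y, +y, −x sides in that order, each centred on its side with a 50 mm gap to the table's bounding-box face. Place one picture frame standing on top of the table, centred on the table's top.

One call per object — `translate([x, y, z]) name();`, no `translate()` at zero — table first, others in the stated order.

table();
translate([288, -363, 0]) stool();
translate([288, 675, 0]) stool();
translate([-363, 156, 0]) stool();
translate([253, 301, 736]) picture_frame();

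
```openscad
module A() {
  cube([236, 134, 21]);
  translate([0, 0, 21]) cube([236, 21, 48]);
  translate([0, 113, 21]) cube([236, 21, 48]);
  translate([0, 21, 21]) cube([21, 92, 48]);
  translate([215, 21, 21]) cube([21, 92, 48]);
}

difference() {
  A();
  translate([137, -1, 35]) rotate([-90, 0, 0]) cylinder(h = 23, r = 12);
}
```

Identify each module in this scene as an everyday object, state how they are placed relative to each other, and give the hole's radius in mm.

A is an open box. The open box has a circular hole through its front wall. The hole's radius is 12 mm.

The subtracted cylinder has r = 12 mm.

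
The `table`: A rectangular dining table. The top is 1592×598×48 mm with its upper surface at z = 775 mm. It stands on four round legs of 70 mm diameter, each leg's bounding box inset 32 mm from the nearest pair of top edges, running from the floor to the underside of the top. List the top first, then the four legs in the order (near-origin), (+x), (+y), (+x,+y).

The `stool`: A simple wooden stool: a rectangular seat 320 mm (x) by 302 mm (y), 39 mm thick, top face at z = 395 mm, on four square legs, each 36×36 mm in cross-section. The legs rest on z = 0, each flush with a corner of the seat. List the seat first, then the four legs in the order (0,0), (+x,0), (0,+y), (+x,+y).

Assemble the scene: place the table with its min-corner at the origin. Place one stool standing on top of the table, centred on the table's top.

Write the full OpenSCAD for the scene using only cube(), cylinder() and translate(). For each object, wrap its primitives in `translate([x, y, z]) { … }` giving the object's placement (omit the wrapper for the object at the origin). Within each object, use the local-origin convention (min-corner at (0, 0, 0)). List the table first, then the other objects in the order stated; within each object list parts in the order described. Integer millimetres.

translate([0, 0, 727]) cube([1592, 598, 48]);
translate([67, 67, 0]) cylinder(h = 727, r = 35);
translate([1525, 67, 0]) cylinder(h = 727, r = 35);
translate([67, 531, 0]) cylinder(h = 727, r = 35);
translate([1525, 531, 0]) cylinder(h = 727, r = 35);
translate([636, 148, 775]) {
  translate([0, 0, 356]) cube([320, 302, 39]);
  cube([36, 36, 356]);
  translate([284, 0, 0]) cube([36, 36, 356]);
  translate([0, 266, 0]) cube([36, 36, 356]);
  translate([284, 266, 0]) cube([36, 36, 356]);
}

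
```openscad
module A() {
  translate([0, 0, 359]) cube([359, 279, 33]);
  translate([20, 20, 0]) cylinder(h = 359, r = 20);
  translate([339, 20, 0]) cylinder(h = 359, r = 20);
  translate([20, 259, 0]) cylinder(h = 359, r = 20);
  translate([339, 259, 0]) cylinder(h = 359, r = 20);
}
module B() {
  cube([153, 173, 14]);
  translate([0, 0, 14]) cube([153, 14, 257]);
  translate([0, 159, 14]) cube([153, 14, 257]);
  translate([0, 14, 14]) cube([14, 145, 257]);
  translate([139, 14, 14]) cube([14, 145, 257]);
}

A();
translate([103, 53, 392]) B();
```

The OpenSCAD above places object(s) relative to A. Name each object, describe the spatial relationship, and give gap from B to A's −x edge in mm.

The open box's min-x is at 103; the stool's min-x is 0; gap = 103 mm.

A is a stool. B is an open box. The open box is on top of the stool, centred. The gap from the open box to the stool's −x edge is 103 mm.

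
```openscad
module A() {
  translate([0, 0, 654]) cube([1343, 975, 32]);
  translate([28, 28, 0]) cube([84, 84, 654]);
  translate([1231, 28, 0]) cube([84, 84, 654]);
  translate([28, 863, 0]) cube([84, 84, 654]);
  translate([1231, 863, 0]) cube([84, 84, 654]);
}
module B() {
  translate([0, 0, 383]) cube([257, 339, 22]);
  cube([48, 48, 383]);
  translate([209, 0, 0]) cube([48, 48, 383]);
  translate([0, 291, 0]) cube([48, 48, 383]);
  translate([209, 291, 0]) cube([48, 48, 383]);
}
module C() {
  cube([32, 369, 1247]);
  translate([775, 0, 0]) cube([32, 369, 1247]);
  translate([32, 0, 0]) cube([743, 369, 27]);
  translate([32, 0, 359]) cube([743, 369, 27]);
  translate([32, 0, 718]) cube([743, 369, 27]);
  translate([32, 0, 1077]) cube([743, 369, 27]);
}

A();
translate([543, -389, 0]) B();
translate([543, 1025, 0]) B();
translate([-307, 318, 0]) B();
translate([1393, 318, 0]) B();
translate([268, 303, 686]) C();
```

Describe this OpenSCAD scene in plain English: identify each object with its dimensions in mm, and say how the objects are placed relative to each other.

A is a table with a 1343×975 mm rectangular top, 32 mm thick, top surface at z = 686 mm, supported by four 84×84 mm square legs, each inset 28 mm from the nearest pair of top edges, running from the floor.

B is a four-legged stool. The seat is a 257×339×22 mm slab whose top surface is at z = 405 mm; four square legs, each 48×48 mm in cross-section, run from the floor (z = 0) to the underside of the seat, each flush with a corner of the seat.

C is an open bookshelf. Two side panels, each 32 mm thick, 369 mm deep and 1247 mm tall, stand 807 mm apart (outside-to-outside). Between them sit 4 shelves, each 27 mm thick and 369 mm deep, spanning the full gap between the sides. The bottom shelf rests on the floor (its underside at z = 0) and the clear gap between one shelf's top and the next shelf's underside is 332 mm.

Four stools sit around the table at the −y, +y, −x, +x sides. The bookshelf is on top of the table, centred.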